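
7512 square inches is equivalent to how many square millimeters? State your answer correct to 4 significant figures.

1 square inch = 645.160 mm².
So 7512 × 645.160 ≈ 4.846 × 10^6 mm².

4.846 × 10^6 mm²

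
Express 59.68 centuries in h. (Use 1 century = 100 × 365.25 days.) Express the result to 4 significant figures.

1 century = 876600 hours.
Then 59.68 × 876600 ≈ 5.232e+7 h.

5.232e+7 h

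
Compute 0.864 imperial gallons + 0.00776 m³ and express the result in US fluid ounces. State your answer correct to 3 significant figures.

0.864 imp gal = 132.815 US fl oz and 0.00776 m³ = 262.397 US fl oz.
132.815 + 262.397 ≈ 395 US fl oz.

395 US fl oz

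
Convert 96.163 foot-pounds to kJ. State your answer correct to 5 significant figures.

0.13038 kilojoules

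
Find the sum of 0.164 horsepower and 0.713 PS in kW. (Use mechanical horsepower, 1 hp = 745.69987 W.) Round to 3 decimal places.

0.164 hp = 0.122295 kW and 0.713 PS = 0.524411 kW.
0.122295 + 0.524411 ≈ 0.647 kW.

0.647 kilowatts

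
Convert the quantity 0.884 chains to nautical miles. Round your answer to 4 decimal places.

1 chain = 0.0108622 nmi.
0.884 × 0.0108622 ≈ 0.0096 nmi.

0.0096 nautical miles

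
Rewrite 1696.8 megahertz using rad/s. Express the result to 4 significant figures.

1.066 × 10^10 rad/s

1 megahertz = 6.28319 × 10^6 rad/s.
Thus 1696.8 × 6.28319 × 10^6 ≈ 1.066 × 10^10 rad/s.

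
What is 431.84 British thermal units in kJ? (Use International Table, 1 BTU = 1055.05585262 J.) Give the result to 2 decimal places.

455.62 kJ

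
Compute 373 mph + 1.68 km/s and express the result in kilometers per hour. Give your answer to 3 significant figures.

6650 km/h

373 mph = 600.285 km/h and 1.68 km/s = 6048.00 km/h.
600.285 + 6048.00 ≈ 6650 km/h.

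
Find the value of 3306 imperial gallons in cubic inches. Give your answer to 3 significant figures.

1 imp gal = 277.419 cubic inches.
Thus 3306 × 277.419 ≈ 917000 in³.

917000 cubic inches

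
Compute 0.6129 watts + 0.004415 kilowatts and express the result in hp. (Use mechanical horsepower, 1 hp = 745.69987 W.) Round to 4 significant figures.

0.6129 W = 0.000821912 hp and 0.004415 kW = 0.00592061 hp.
0.000821912 + 0.00592061 ≈ 0.006743 hp.

0.006743 hp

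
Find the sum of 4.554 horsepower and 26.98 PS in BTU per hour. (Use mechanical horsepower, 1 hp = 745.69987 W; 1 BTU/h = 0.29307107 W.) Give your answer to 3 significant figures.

4.554 hp = 11587.4 BTU/h and 26.98 PS = 67709.7 BTU/h.
11587.4 + 67709.7 ≈ 79300 BTU/h.

79300 BTU/h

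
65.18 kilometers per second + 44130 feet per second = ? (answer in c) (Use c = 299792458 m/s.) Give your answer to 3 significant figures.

65.18 km/s = 0.000217417 c and 44130 ft/s = 4.48671 × 10^-5 c.
0.000217417 + 4.48671 × 10^-5 ≈ 0.000262 c.

0.000262 times the speed of light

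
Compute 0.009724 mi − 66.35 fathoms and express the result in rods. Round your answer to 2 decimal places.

-21.02 rod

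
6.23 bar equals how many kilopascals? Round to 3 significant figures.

1 bar = 100.000 kPa.
Thus 6.23 × 100.000 ≈ 623 kPa.

623 kilopascals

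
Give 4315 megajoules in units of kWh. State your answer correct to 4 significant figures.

1 MJ = 0.277778 kilowatt-hours.
So 4315 × 0.277778 ≈ 1199 kWh.

1199 kilowatt-hours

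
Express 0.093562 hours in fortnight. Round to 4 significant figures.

0.0002785 fortnights

1 h = 0.00297619 fortnight.
0.093562 × 0.00297619 ≈ 0.0002785 fortnight.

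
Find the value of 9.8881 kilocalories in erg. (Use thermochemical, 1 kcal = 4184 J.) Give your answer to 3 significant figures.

1 kilocalorie = 4.18400e+10 erg.
So 9.8881 × 4.18400e+10 ≈ 4.14e+11 erg.

4.14e+11 erg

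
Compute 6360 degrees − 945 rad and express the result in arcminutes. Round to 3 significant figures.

-2.87 × 10^6 arcmin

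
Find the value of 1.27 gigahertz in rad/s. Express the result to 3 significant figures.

7.98e+9 radians per second

1 GHz = 6.28319e+9 radians per second.
Then 1.27 × 6.28319e+9 ≈ 7.98e+9 rad/s.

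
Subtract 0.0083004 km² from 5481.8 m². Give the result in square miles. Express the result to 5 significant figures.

5481.8 m² = 0.00211653 mi² and 0.0083004 km² = 0.00320480 mi².
0.00211653 − 0.00320480 ≈ -0.0010883 mi².

-0.0010883 square miles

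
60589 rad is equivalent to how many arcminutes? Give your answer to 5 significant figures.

2.0829 × 10^8 arcminutes

1 radian = 3437.75 arcmin.
60589 × 3437.75 ≈ 2.0829 × 10^8 arcmin.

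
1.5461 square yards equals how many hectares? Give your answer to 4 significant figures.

1 square yard = 8.36127 × 10^-5 hectares.
Then 1.5461 × 8.36127 × 10^-5 ≈ 0.0001293 ha.

0.0001293 ha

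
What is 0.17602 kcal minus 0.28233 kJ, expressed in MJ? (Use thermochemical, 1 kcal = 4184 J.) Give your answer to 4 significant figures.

0.0004541 megajoules

0.17602 kcal = 0.000736468 MJ and 0.28233 kJ = 0.000282330 MJ.
0.000736468 − 0.000282330 ≈ 0.0004541 MJ.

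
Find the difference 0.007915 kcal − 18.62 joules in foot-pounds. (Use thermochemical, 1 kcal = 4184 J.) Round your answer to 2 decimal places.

10.69 foot-pounds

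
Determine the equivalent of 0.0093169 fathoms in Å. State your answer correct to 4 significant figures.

1.704e+8 Å

1 fathom = 1.82880e+10 Å.
Thus 0.0093169 × 1.82880e+10 ≈ 1.704e+8 Å.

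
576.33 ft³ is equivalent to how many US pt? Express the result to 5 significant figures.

1 ft³ = 59.8442 US pt.
So 576.33 × 59.8442 ≈ 34490 US pt.

34490 US pints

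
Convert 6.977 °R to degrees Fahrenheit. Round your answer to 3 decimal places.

°R = °F + 459.67.
Applying the formula gives -452.693 °F.

-452.693 degrees Fahrenheit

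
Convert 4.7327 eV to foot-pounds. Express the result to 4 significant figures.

5.593e-19 ft·lbf

1 eV = 1.18170e-19 foot-pounds.
4.7327 × 1.18170e-19 ≈ 5.593e-19 ft·lbf.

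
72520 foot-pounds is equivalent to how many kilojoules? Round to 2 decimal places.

1 foot-pound = 0.00135582 kilojoules.
So 72520 × 0.00135582 ≈ 98.32 kJ.

98.32 kJ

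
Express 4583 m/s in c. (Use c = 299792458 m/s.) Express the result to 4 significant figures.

1 meter per second = 3.33564e-9 c.
So 4583 × 3.33564e-9 ≈ 1.529e-5 c.

1.529e-5 c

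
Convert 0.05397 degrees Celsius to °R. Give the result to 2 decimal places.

491.77 degrees Rankine

°R = (°C + 273.15) × 9/5.
Applying the formula gives 491.77 °R.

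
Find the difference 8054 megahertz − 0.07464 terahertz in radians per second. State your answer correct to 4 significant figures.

-4.184e+11 rad/s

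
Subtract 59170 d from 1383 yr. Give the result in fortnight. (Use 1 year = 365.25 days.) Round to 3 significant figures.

31900 fortnight

1383 yr = 36081.5 fortnight and 59170 d = 4226.43 fortnight.
36081.5 − 4226.43 ≈ 31900 fortnight.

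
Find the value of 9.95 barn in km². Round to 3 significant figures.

1 barn = 1.00000e-34 km².
9.95 × 1.00000e-34 ≈ 9.95e-34 km².

9.95e-34 km²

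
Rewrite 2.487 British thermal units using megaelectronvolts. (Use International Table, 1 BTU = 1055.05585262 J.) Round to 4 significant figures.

1.638 × 10^16 megaelectronvolts

1 British thermal unit = 6.58514 × 10^15 MeV.
Thus 2.487 × 6.58514 × 10^15 ≈ 1.638 × 10^16 MeV.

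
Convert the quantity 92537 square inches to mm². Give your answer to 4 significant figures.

5.970e+7 mm²

1 in² = 645.160 mm².
92537 × 645.160 ≈ 5.970e+7 mm².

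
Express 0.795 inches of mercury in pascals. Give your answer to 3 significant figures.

2690 pascals

1 inch of mercury = 3386.39 pascals.
0.795 × 3386.39 ≈ 2690 Pa.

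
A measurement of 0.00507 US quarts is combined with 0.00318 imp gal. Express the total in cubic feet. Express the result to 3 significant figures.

0.00507 US qt = 0.000169440 ft³ and 0.00318 imp gal = 0.000510529 ft³.
0.000169440 + 0.000510529 ≈ 0.000680 ft³.

0.000680 cubic feet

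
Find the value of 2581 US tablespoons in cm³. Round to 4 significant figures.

38160 cm³

1 US tbsp = 14.7868 cubic centimeters.
2581 × 14.7868 ≈ 38160 cm³.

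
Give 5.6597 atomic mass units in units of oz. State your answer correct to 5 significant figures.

3.3151 × 10^-25 ounces

1 u = 5.85738 × 10^-26 ounces.
Then 5.6597 × 5.85738 × 10^-26 ≈ 3.3151 × 10^-25 oz.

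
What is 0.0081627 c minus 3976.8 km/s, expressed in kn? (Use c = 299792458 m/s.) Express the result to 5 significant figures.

-2.9735 × 10^6 kn

0.0081627 c = 4.75681 × 10^6 kn and 3976.8 km/s = 7.73028 × 10^6 kn.
4.75681 × 10^6 − 7.73028 × 10^6 ≈ -2.9735 × 10^6 kn.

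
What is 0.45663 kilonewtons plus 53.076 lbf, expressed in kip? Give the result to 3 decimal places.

0.156 kip

0.45663 kN = 0.102655 kip and 53.076 lbf = 0.0530760 kip.
0.102655 + 0.0530760 ≈ 0.156 kip.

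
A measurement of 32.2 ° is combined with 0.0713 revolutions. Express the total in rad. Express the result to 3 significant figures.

32.2 ° = 0.561996 rad and 0.0713 rev = 0.447991 rad.
0.561996 + 0.447991 ≈ 1.01 rad.

1.01 rad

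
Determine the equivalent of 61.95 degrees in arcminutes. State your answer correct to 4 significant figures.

3717 arcminutes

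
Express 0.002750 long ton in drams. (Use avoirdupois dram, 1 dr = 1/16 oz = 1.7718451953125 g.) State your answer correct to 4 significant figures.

1 long ton = 573440 dr.
So 0.002750 × 573440 ≈ 1577 dr.

1577 drams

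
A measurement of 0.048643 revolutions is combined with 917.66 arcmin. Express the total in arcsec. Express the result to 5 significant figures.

0.048643 rev = 63041.3 arcsec and 917.66 arcmin = 55059.6 arcsec.
63041.3 + 55059.6 ≈ 118100 arcsec.

118100 arcseconds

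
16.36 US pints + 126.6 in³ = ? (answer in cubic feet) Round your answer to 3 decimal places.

16.36 US pt = 0.273377 ft³ and 126.6 in³ = 0.0732639 ft³.
0.273377 + 0.0732639 ≈ 0.347 ft³.

0.347 ft³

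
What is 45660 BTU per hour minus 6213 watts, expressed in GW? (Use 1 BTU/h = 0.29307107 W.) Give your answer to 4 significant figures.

7.169 × 10^-6 GW

45660 BTU/h = 1.33816 × 10^-5 GW and 6213 W = 6.21300 × 10^-6 GW.
1.33816 × 10^-5 − 6.21300 × 10^-6 ≈ 7.169 × 10^-6 GW.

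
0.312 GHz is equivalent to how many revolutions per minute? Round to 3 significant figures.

1 gigahertz = 6.00000 × 10^10 rpm.
So 0.312 × 6.00000 × 10^10 ≈ 1.87 × 10^10 rpm.

1.87 × 10^10 revolutions per minute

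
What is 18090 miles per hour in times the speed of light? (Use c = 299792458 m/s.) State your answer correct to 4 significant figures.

2.698 × 10^-5 c

1 mile per hour = 1.49116 × 10^-9 times the speed of light.
18090 × 1.49116 × 10^-9 ≈ 2.698 × 10^-5 c.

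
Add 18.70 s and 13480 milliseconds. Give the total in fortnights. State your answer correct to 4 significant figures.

2.660e-5 fortnight

18.70 s = 1.54597e-5 fortnight and 13480 ms = 1.11442e-5 fortnight.
1.54597e-5 + 1.11442e-5 ≈ 2.660e-5 fortnight.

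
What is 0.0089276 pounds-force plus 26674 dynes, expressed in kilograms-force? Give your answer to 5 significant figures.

0.0089276 lbf = 0.00404949 kgf and 26674 dyn = 0.0271999 kgf.
0.00404949 + 0.0271999 ≈ 0.031249 kgf.

0.031249 kgf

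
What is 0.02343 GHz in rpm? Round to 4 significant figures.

1 gigahertz = 6.00000e+10 revolutions per minute.
Then 0.02343 × 6.00000e+10 ≈ 1.406e+9 rpm.

1.406e+9 revolutions per minute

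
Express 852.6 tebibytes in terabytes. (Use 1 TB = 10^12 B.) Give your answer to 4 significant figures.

937.4 TB

1 tebibyte = 1.09951 terabytes.
Then 852.6 × 1.09951 ≈ 937.4 TB.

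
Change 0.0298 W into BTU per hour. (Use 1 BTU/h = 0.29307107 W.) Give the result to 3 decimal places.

1 W = 3.41214 BTU/h.
So 0.0298 × 3.41214 ≈ 0.102 BTU/h.

0.102 BTU per hour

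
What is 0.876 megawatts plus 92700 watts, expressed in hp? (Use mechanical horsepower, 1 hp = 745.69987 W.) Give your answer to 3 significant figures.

1300 hp

0.876 MW = 1174.74 hp and 92700 W = 124.313 hp.
1174.74 + 124.313 ≈ 1300 hp.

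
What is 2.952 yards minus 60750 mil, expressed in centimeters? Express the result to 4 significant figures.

2.952 yd = 269.931 cm and 60750 mil = 154.305 cm.
269.931 − 154.305 ≈ 115.6 cm.

115.6 centimeters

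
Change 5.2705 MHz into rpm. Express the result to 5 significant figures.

3.1623 × 10^8 rpm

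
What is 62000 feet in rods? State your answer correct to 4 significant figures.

3758 rods

1 ft = 0.0606061 rod.
Then 62000 × 0.0606061 ≈ 3758 rod.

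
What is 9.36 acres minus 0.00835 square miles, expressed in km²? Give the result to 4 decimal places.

0.0163 km²

9.36 acre = 0.0378786 km² and 0.00835 mi² = 0.0216264 km².
0.0378786 − 0.0216264 ≈ 0.0163 km².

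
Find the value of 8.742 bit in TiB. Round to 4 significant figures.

1 bit = 1.13687 × 10^-13 TiB.
8.742 × 1.13687 × 10^-13 ≈ 9.939 × 10^-13 TiB.

9.939 × 10^-13 TiB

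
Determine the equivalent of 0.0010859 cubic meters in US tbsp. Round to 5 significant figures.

73.437 US tbsp

1 m³ = 67628.0 US tablespoons.
So 0.0010859 × 67628.0 ≈ 73.437 US tbsp.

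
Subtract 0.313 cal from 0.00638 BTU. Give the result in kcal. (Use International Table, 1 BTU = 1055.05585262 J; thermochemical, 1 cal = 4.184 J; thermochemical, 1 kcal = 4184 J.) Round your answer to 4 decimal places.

0.00638 BTU = 0.00160881 kcal and 0.313 cal = 0.000313000 kcal.
0.00160881 − 0.000313000 ≈ 0.0013 kcal.

0.0013 kcal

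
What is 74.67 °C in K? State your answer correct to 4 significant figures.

K = °C + 273.15.
Applying the formula gives 347.8 K.

347.8 K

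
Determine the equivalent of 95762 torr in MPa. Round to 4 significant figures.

1 torr = 0.000133322 megapascals.
Then 95762 × 0.000133322 ≈ 12.77 MPa.

12.77 megapascals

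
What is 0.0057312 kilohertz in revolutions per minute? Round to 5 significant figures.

1 kilohertz = 60000.0 revolutions per minute.
Thus 0.0057312 × 60000.0 ≈ 343.87 rpm.

343.87 rpm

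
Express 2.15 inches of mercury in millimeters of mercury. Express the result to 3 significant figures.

1 inch of mercury = 25.4000 mmHg.
So 2.15 × 25.4000 ≈ 54.6 mmHg.

54.6 millimeters of mercury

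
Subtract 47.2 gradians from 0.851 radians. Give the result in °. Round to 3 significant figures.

0.851 rad = 48.7587 ° and 47.2 grad = 42.4800 °.
48.7587 − 42.4800 ≈ 6.28 °.

6.28 °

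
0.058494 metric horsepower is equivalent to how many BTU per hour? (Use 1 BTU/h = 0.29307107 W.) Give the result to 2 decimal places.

146.80 BTU per hour

1 metric horsepower = 2509.63 BTU/h.
Thus 0.058494 × 2509.63 ≈ 146.80 BTU/h.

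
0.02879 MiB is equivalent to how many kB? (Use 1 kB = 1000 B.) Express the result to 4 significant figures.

30.19 kB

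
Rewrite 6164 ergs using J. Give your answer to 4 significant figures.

0.0006164 J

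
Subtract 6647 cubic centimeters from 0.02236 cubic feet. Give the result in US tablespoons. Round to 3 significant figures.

0.02236 ft³ = 42.8197 US tbsp and 6647 cm³ = 449.524 US tbsp.
42.8197 − 449.524 ≈ -407 US tbsp.

-407 US tablespoons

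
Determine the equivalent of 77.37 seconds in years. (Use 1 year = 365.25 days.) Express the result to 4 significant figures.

2.452e-6 years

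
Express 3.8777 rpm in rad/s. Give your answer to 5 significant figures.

0.40607 rad/s

1 rpm = 0.104720 rad/s.
So 3.8777 × 0.104720 ≈ 0.40607 rad/s.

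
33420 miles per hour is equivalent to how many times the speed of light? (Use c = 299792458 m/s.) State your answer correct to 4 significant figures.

1 mile per hour = 1.49116 × 10^-9 c.
So 33420 × 1.49116 × 10^-9 ≈ 4.983 × 10^-5 c.

4.983 × 10^-5 c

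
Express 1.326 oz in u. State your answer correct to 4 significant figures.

1 ounce = 1.70725 × 10^25 atomic mass units.
Thus 1.326 × 1.70725 × 10^25 ≈ 2.264 × 10^25 u.

2.264 × 10^25 atomic mass units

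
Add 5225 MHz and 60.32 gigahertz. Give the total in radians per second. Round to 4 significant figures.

5225 MHz = 3.28296e+10 rad/s and 60.32 GHz = 3.79002e+11 rad/s.
3.28296e+10 + 3.79002e+11 ≈ 4.118e+11 rad/s.

4.118e+11 radians per second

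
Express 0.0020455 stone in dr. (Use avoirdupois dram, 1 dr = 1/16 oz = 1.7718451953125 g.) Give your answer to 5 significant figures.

7.3311 dr

1 stone = 3584.00 drams.
0.0020455 × 3584.00 ≈ 7.3311 dr.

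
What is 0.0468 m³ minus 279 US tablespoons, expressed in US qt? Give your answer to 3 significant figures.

0.0468 m³ = 49.45301 US qt and 279 US tbsp = 4.359375 US qt.
49.45301 − 4.359375 ≈ 45.1 US qt.

45.1 US qt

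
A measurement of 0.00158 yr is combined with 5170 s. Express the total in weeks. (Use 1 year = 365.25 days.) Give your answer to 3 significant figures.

0.00158 yr = 0.0824421 wk and 5170 s = 0.00854828 wk.
0.0824421 + 0.00854828 ≈ 0.0910 wk.

0.0910 wk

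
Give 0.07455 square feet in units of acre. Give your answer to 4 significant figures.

1.711e-6 acre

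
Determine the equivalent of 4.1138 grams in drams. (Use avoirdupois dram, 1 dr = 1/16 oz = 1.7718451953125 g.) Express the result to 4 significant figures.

2.322 dr

1 gram = 0.564383 dr.
Thus 4.1138 × 0.564383 ≈ 2.322 dr.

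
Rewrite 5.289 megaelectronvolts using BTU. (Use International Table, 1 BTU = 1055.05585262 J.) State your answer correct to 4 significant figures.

8.032 × 10^-16 British thermal units

1 MeV = 1.51857 × 10^-16 BTU.
So 5.289 × 1.51857 × 10^-16 ≈ 8.032 × 10^-16 BTU.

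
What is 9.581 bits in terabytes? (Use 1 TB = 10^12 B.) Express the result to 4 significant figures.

1.198 × 10^-12 TB

1 bit = 1.25000 × 10^-13 TB.
Thus 9.581 × 1.25000 × 10^-13 ≈ 1.198 × 10^-12 TB.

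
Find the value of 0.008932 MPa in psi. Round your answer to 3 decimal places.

1.295 psi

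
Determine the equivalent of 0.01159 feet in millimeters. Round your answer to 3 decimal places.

1 ft = 304.800 millimeters.
Then 0.01159 × 304.800 ≈ 3.533 mm.

3.533 mm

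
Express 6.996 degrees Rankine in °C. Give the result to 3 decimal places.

-269.263 °C

°R = (°C + 273.15) × 9/5.
Applying the formula gives -269.263 °C.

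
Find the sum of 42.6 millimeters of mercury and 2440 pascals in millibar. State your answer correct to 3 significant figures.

81.2 millibar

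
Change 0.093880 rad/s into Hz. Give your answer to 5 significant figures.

0.014941 hertz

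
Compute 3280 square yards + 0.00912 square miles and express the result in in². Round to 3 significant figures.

4.09e+7 in²

3280 yd² = 4.25088e+6 in² and 0.00912 mi² = 3.66121e+7 in².
4.25088e+6 + 3.66121e+7 ≈ 4.09e+7 in².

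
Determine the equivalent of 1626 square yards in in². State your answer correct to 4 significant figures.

2.107 × 10^6 in²

1 yd² = 1296.00 in².
1626 × 1296.00 ≈ 2.107 × 10^6 in².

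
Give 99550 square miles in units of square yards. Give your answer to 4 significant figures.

1 square mile = 3.09760e+6 yd².
Thus 99550 × 3.09760e+6 ≈ 3.084e+11 yd².

3.084e+11 square yards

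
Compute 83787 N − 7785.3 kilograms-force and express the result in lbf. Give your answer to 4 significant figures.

83787 N = 18836.07 lbf and 7785.3 kgf = 17163.65 lbf.
18836.07 − 17163.65 ≈ 1672 lbf.

1672 pounds-force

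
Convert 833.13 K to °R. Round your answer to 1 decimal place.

1499.6 °R

°R = K × 9/5.
Applying the formula gives 1499.6 °R.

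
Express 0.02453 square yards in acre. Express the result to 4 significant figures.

1 square yard = 0.000206612 acres.
So 0.02453 × 0.000206612 ≈ 5.068 × 10^-6 acre.

5.068 × 10^-6 acres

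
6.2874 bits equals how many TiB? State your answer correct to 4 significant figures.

1 bit = 1.13687 × 10^-13 TiB.
6.2874 × 1.13687 × 10^-13 ≈ 7.148 × 10^-13 TiB.

7.148 × 10^-13 tebibytes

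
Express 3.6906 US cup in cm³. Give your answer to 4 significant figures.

1 US cup = 236.588 cm³.
3.6906 × 236.588 ≈ 873.2 cm³.

873.2 cubic centimeters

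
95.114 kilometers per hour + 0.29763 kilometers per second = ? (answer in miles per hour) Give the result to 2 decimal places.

724.88 mph

95.114 km/h = 59.1011 mph and 0.29763 km/s = 665.779 mph.
59.1011 + 665.779 ≈ 724.88 mph.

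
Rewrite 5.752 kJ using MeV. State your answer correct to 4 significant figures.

1 kJ = 6.24151 × 10^15 MeV.
So 5.752 × 6.24151 × 10^15 ≈ 3.590 × 10^16 MeV.

3.590 × 10^16 megaelectronvolts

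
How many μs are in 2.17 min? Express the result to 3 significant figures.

1 min = 6.00000 × 10^7 microseconds.
So 2.17 × 6.00000 × 10^7 ≈ 1.30 × 10^8 μs.

1.30 × 10^8 microseconds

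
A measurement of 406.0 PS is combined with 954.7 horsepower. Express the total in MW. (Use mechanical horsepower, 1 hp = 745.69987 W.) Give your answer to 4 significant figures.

1.011 megawatts

406.0 PS = 0.298612 MW and 954.7 hp = 0.711920 MW.
0.298612 + 0.711920 ≈ 1.011 MW.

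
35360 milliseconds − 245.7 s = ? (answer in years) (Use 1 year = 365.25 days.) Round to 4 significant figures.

-6.665 × 10^-6 yr

35360 ms = 1.12049 × 10^-6 yr and 245.7 s = 7.78576 × 10^-6 yr.
1.12049 × 10^-6 − 7.78576 × 10^-6 ≈ -6.665 × 10^-6 yr.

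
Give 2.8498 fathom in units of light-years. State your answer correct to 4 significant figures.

1 fathom = 1.93304e-16 ly.
2.8498 × 1.93304e-16 ≈ 5.509e-16 ly.

5.509e-16 ly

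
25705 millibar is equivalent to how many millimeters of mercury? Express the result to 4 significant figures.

19280 millimeters of mercury

1 millibar = 0.750062 mmHg.
So 25705 × 0.750062 ≈ 19280 mmHg.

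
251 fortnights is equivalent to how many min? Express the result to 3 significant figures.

1 fortnight = 20160.0 minutes.
251 × 20160.0 ≈ 5.06 × 10^6 min.

5.06 × 10^6 minutes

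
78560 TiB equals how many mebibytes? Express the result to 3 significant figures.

8.24e+10 MiB

1 tebibyte = 1.04858e+6 MiB.
78560 × 1.04858e+6 ≈ 8.24e+10 MiB.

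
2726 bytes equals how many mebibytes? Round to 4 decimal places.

1 B = 9.53674 × 10^-7 mebibytes.
Then 2726 × 9.53674 × 10^-7 ≈ 0.0026 MiB.

0.0026 mebibytes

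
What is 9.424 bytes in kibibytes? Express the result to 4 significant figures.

0.009203 kibibytes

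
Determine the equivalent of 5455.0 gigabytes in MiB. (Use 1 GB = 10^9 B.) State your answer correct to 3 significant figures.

5.20e+6 mebibytes

1 GB = 953.674 mebibytes.
Then 5455.0 × 953.674 ≈ 5.20e+6 MiB.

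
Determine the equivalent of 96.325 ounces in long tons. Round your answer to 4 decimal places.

0.0027 long ton

1 ounce = 2.79018e-5 long tons.
Thus 96.325 × 2.79018e-5 ≈ 0.0027 long ton.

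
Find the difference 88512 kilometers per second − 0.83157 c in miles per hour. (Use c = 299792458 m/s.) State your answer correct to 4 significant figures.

-3.597e+8 mph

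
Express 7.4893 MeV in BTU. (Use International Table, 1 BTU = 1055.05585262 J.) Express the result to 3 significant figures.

1.14 × 10^-15 British thermal units

1 megaelectronvolt = 1.51857 × 10^-16 BTU.
So 7.4893 × 1.51857 × 10^-16 ≈ 1.14 × 10^-15 BTU.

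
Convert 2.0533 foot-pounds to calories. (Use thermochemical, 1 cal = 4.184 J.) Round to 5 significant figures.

0.66537 cal

1 ft·lbf = 0.324048 cal.
Then 2.0533 × 0.324048 ≈ 0.66537 cal.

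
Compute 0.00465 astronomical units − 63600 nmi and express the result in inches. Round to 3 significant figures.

2.27e+10 in

0.00465 au = 2.73870e+10 in and 63600 nmi = 4.63729e+9 in.
2.73870e+10 − 4.63729e+9 ≈ 2.27e+10 in.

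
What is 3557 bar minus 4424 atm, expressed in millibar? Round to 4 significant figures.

-925600 mbar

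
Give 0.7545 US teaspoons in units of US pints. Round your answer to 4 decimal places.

1 US tsp = 0.0104167 US pt.
Then 0.7545 × 0.0104167 ≈ 0.0079 US pt.

0.0079 US pt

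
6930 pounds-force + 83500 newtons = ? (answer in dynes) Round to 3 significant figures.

1.14 × 10^10 dyn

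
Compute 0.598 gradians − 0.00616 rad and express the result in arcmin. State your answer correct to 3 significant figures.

0.598 grad = 32.2920 arcmin and 0.00616 rad = 21.1765 arcmin.
32.2920 − 21.1765 ≈ 11.1 arcmin.

11.1 arcminutes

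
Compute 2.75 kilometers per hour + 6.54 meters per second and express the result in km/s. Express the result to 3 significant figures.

0.00730 km/s

2.75 km/h = 0.000763889 km/s and 6.54 m/s = 0.00654000 km/s.
0.000763889 + 0.00654000 ≈ 0.00730 km/s.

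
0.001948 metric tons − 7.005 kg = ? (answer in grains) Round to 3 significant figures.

-78000 grains

0.001948 t = 30062.2 gr and 7.005 kg = 108104 gr.
30062.2 − 108104 ≈ -78000 gr.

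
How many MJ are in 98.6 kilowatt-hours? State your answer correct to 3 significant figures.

355 MJ

1 kilowatt-hour = 3.60000 megajoules.
Thus 98.6 × 3.60000 ≈ 355 MJ.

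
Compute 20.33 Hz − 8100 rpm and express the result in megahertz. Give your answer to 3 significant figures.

20.33 Hz = 2.03300 × 10^-5 MHz and 8100 rpm = 0.000135000 MHz.
2.03300 × 10^-5 − 0.000135000 ≈ -0.000115 MHz.

-0.000115 MHz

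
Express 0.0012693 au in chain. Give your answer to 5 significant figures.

9.4391 × 10^6 chains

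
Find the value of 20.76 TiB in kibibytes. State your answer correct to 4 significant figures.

2.229e+10 kibibytes

1 tebibyte = 1.07374e+9 kibibytes.
20.76 × 1.07374e+9 ≈ 2.229e+10 KiB.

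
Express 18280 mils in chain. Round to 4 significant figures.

1 mil = 1.26263 × 10^-6 chains.
Then 18280 × 1.26263 × 10^-6 ≈ 0.02308 chain.

0.02308 chains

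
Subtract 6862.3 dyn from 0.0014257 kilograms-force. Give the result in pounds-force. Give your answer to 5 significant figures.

-0.012284 pounds-force

0.0014257 kgf = 0.00314313 lbf and 6862.3 dyn = 0.0154271 lbf.
0.00314313 − 0.0154271 ≈ -0.012284 lbf.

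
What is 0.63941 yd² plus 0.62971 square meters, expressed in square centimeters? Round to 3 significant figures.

11600 square centimeters

0.63941 yd² = 5346.28 cm² and 0.62971 m² = 6297.10 cm².
5346.28 + 6297.10 ≈ 11600 cm².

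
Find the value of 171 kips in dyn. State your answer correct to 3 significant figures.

7.61e+10 dynes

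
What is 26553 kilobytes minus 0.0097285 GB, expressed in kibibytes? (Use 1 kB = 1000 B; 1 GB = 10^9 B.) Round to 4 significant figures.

16430 KiB

26553 kB = 25930.7 KiB and 0.0097285 GB = 9500.49 KiB.
25930.7 − 9500.49 ≈ 16430 KiB.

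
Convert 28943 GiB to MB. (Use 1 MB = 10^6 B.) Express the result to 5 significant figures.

3.1077 × 10^7 MB

1 gibibyte = 1073.74 megabytes.
28943 × 1073.74 ≈ 3.1077 × 10^7 MB.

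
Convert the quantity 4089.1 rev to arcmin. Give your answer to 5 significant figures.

8.8325 × 10^7 arcminutes

1 revolution = 21600.0 arcmin.
Thus 4089.1 × 21600.0 ≈ 8.8325 × 10^7 arcmin.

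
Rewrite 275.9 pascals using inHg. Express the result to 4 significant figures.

1 Pa = 0.000295300 inHg.
So 275.9 × 0.000295300 ≈ 0.08147 inHg.

0.08147 inHg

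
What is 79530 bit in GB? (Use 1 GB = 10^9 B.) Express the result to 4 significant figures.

9.941 × 10^-6 gigabytes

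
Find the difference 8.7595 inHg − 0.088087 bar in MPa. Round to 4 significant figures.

0.02085 megapascals

8.7595 inHg = 0.0296631 MPa and 0.088087 bar = 0.00880870 MPa.
0.0296631 − 0.00880870 ≈ 0.02085 MPa.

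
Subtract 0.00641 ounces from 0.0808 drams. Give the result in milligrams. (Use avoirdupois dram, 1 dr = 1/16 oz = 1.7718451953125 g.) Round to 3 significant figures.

-38.6 milligrams

0.0808 dr = 143.165 mg and 0.00641 oz = 181.720 mg.
143.165 − 181.720 ≈ -38.6 mg.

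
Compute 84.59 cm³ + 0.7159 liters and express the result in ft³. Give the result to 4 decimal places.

84.59 cm³ = 0.00298727 ft³ and 0.7159 L = 0.0252818 ft³.
0.00298727 + 0.0252818 ≈ 0.0283 ft³.

0.0283 cubic feet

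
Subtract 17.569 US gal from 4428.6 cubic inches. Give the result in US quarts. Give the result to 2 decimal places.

4428.6 in³ = 76.6857 US qt and 17.569 US gal = 70.2760 US qt.
76.6857 − 70.2760 ≈ 6.41 US qt.

6.41 US quarts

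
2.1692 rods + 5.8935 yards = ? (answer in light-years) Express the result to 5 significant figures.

1.7227 × 10^-15 light-years

2.1692 rod = 1.15312 × 10^-15 ly and 5.8935 yd = 5.69619 × 10^-16 ly.
1.15312 × 10^-15 + 5.69619 × 10^-16 ≈ 1.7227 × 10^-15 ly.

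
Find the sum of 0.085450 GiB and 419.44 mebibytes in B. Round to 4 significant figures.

0.085450 GiB = 9.17512 × 10^7 B and 419.44 MiB = 4.39815 × 10^8 B.
9.17512 × 10^7 + 4.39815 × 10^8 ≈ 5.316 × 10^8 B.

5.316 × 10^8 bytes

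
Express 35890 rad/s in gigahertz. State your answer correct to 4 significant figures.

5.712 × 10^-6 gigahertz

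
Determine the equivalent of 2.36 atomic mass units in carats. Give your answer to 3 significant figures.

1.96e-23 carats

1 atomic mass unit = 8.30270e-24 carats.
Thus 2.36 × 8.30270e-24 ≈ 1.96e-23 ct.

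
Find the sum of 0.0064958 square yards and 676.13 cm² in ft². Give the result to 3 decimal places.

0.786 ft²

0.0064958 yd² = 0.0584622 ft² and 676.13 cm² = 0.727780 ft².
0.0584622 + 0.727780 ≈ 0.786 ft².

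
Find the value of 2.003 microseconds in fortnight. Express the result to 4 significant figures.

1.656 × 10^-12 fortnight

1 microsecond = 8.26720 × 10^-13 fortnights.
Thus 2.003 × 8.26720 × 10^-13 ≈ 1.656 × 10^-12 fortnight.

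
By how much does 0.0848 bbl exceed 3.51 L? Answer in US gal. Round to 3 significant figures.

2.63 US gal

0.0848 bbl = 3.56160 US gal and 3.51 L = 0.927244 US gal.
3.56160 − 0.927244 ≈ 2.63 US gal.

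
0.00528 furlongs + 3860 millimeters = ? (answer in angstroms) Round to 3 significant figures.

4.92 × 10^10 Å

0.00528 furlong = 1.06217 × 10^10 Å and 3860 mm = 3.86000 × 10^10 Å.
1.06217 × 10^10 + 3.86000 × 10^10 ≈ 4.92 × 10^10 Å.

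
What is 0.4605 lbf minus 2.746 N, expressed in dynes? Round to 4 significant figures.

-69760 dynes

0.4605 lbf = 204841 dyn and 2.746 N = 274600 dyn.
204841 − 274600 ≈ -69760 dyn.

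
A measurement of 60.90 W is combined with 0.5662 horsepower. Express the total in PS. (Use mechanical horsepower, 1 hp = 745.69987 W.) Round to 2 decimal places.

60.90 W = 0.0828010 PS and 0.5662 hp = 0.574053 PS.
0.0828010 + 0.574053 ≈ 0.66 PS.

0.66 PS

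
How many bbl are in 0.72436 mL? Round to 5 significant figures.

1 milliliter = 6.28981e-6 bbl.
So 0.72436 × 6.28981e-6 ≈ 4.5561e-6 bbl.

4.5561e-6 oil barrels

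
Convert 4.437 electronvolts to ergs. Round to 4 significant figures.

1 electronvolt = 1.60218e-12 erg.
Thus 4.437 × 1.60218e-12 ≈ 7.109e-12 erg.

7.109e-12 erg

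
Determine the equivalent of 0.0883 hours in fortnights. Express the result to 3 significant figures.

0.000263 fortnights

1 h = 0.00297619 fortnights.
Then 0.0883 × 0.00297619 ≈ 0.000263 fortnight.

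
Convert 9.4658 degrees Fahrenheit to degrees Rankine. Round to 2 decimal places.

469.14 °R

°R = °F + 459.67.
Applying the formula gives 469.14 °R.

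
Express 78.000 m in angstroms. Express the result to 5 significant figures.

1 m = 1.00000 × 10^10 Å.
78.000 × 1.00000 × 10^10 ≈ 7.8000 × 10^11 Å.

7.8000 × 10^11 Å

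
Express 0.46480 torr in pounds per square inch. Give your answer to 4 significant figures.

0.008988 psi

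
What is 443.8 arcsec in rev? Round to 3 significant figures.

0.000342 rev

1 arcsec = 7.71605 × 10^-7 rev.
Thus 443.8 × 7.71605 × 10^-7 ≈ 0.000342 rev.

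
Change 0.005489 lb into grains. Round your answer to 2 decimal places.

38.42 gr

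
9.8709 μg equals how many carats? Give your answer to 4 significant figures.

4.935e-5 ct

1 microgram = 5.00000e-6 ct.
So 9.8709 × 5.00000e-6 ≈ 4.935e-5 ct.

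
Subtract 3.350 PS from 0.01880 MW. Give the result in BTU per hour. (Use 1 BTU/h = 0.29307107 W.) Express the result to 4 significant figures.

55740 BTU/h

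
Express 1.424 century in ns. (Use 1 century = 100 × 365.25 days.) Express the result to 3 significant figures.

4.49 × 10^18 nanoseconds

1 century = 3.15576 × 10^18 ns.
Then 1.424 × 3.15576 × 10^18 ≈ 4.49 × 10^18 ns.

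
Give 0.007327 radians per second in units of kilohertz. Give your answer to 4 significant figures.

1 rad/s = 0.000159155 kHz.
So 0.007327 × 0.000159155 ≈ 1.166 × 10^-6 kHz.

1.166 × 10^-6 kHz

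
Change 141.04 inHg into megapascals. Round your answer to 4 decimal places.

1 inch of mercury = 0.00338639 MPa.
So 141.04 × 0.00338639 ≈ 0.4776 MPa.

0.4776 MPa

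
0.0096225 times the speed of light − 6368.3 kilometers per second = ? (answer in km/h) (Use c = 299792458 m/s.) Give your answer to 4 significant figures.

-1.254e+7 kilometers per hour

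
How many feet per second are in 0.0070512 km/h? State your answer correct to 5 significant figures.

1 kilometer per hour = 0.911344 feet per second.
0.0070512 × 0.911344 ≈ 0.0064261 ft/s.

0.0064261 feet per second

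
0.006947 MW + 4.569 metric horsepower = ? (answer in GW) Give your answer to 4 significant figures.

0.006947 MW = 6.94700e-6 GW and 4.569 PS = 3.36049e-6 GW.
6.94700e-6 + 3.36049e-6 ≈ 1.031e-5 GW.

1.031e-5 gigawatts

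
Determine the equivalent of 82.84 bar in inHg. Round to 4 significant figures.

1 bar = 29.5300 inches of mercury.
So 82.84 × 29.5300 ≈ 2446 inHg.

2446 inches of mercury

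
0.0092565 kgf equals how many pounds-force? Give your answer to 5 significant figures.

1 kgf = 2.20462 pounds-force.
So 0.0092565 × 2.20462 ≈ 0.020407 lbf.

0.020407 pounds-force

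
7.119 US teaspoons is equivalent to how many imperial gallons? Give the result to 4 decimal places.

1 US teaspoon = 0.00108421 imperial gallons.
Then 7.119 × 0.00108421 ≈ 0.0077 imp gal.

0.0077 imp gal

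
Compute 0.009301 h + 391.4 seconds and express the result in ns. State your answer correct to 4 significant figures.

0.009301 h = 3.34836 × 10^10 ns and 391.4 s = 3.91400 × 10^11 ns.
3.34836 × 10^10 + 3.91400 × 10^11 ≈ 4.249 × 10^11 ns.

4.249 × 10^11 nanoseconds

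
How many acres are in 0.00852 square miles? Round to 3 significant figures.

1 mi² = 640.000 acre.
Then 0.00852 × 640.000 ≈ 5.45 acre.

5.45 acre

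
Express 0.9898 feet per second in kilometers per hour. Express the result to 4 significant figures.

1 foot per second = 1.09728 kilometers per hour.
0.9898 × 1.09728 ≈ 1.086 km/h.

1.086 kilometers per hour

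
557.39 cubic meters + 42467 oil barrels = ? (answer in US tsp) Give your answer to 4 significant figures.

1.483e+9 US tsp

557.39 m³ = 1.13086e+8 US tsp and 42467 bbl = 1.36982e+9 US tsp.
1.13086e+8 + 1.36982e+9 ≈ 1.483e+9 US tsp.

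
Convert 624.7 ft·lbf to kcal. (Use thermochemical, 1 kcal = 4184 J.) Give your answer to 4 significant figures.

1 foot-pound = 0.000324048 kilocalories.
Thus 624.7 × 0.000324048 ≈ 0.2024 kcal.

0.2024 kcal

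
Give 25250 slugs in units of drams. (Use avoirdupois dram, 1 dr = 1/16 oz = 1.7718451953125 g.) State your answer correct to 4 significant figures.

2.080e+8 drams

1 slug = 8236.56 dr.
So 25250 × 8236.56 ≈ 2.080e+8 dr.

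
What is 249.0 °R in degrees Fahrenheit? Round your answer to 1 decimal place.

-210.7 degrees Fahrenheit

°R = °F + 459.67.
Applying the formula gives -210.7 °F.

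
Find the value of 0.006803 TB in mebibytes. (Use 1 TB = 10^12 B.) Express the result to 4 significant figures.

6488 mebibytes

1 TB = 953674 mebibytes.
Thus 0.006803 × 953674 ≈ 6488 MiB.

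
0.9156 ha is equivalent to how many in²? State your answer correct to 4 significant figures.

1 ha = 1.55000 × 10^7 square inches.
0.9156 × 1.55000 × 10^7 ≈ 1.419 × 10^7 in².

1.419 × 10^7 square inches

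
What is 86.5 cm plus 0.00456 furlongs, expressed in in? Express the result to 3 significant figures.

70.2 inches

86.5 cm = 34.0551 in and 0.00456 furlong = 36.1152 in.
34.0551 + 36.1152 ≈ 70.2 in.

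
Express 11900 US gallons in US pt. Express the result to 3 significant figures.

1 US gallon = 8.00000 US pints.
Then 11900 × 8.00000 ≈ 95200 US pt.

95200 US pt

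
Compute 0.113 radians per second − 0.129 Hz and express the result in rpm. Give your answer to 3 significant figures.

0.113 rad/s = 1.07907 rpm and 0.129 Hz = 7.74000 rpm.
1.07907 − 7.74000 ≈ -6.66 rpm.

-6.66 rpm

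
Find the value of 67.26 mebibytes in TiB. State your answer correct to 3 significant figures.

6.41e-5 TiB

1 mebibyte = 9.53674e-7 TiB.
So 67.26 × 9.53674e-7 ≈ 6.41e-5 TiB.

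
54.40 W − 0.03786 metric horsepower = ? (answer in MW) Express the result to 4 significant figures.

2.655 × 10^-5 megawatts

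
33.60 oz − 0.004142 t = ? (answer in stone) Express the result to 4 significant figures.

33.60 oz = 0.150000 st and 0.004142 t = 0.652253 st.
0.150000 − 0.652253 ≈ -0.5023 st.

-0.5023 st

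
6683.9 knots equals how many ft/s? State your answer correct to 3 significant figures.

11300 feet per second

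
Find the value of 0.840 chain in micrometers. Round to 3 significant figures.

1 chain = 2.01168e+7 micrometers.
0.840 × 2.01168e+7 ≈ 1.69e+7 μm.

1.69e+7 μm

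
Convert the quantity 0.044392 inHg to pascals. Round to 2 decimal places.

1 inHg = 3386.39 Pa.
0.044392 × 3386.39 ≈ 150.33 Pa.

150.33 Pa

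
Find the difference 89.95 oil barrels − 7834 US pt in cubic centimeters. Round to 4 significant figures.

89.95 bbl = 1.43009 × 10^7 cm³ and 7834 US pt = 3.70686 × 10^6 cm³.
1.43009 × 10^7 − 3.70686 × 10^6 ≈ 1.059 × 10^7 cm³.

1.059 × 10^7 cm³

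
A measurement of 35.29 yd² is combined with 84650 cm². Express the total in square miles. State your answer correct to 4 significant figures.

35.29 yd² = 1.13927 × 10^-5 mi² and 84650 cm² = 3.26835 × 10^-6 mi².
1.13927 × 10^-5 + 3.26835 × 10^-6 ≈ 1.466 × 10^-5 mi².

1.466 × 10^-5 mi²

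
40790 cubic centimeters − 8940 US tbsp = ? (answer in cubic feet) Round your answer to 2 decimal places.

40790 cm³ = 1.44049 ft³ and 8940 US tbsp = 4.66838 ft³.
1.44049 − 4.66838 ≈ -3.23 ft³.

-3.23 ft³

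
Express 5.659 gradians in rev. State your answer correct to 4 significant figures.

0.01415 rev

1 grad = 0.00250000 rev.
Then 5.659 × 0.00250000 ≈ 0.01415 rev.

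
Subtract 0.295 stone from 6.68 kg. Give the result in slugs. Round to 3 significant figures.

6.68 kg = 0.457725 slug and 0.295 st = 0.128364 slug.
0.457725 − 0.128364 ≈ 0.329 slug.

0.329 slugs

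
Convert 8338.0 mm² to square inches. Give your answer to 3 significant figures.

1 square millimeter = 0.00155000 in².
8338.0 × 0.00155000 ≈ 12.9 in².

12.9 in²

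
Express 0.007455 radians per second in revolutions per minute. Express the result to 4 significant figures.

1 rad/s = 9.54930 rpm.
0.007455 × 9.54930 ≈ 0.07119 rpm.

0.07119 rpm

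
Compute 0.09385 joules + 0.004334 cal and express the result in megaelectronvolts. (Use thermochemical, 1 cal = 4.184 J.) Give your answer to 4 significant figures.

6.989 × 10^11 MeV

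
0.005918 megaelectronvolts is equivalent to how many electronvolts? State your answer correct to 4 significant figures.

5918 electronvolts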